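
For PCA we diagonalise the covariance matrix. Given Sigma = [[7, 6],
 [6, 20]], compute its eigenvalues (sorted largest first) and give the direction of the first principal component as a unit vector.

Step 1 — characteristic polynomial of 2×2 Sigma:
  det(Sigma - λI) = λ² - trace · λ + det = 0.
  trace = 7 + 20 = 27, det = 7·20 - (6)² = 104.
Step 2 — discriminant:
  Δ = trace² - 4·det = 729 - 416 = 313.
Step 3 — eigenvalues:
  λ = (trace ± √Δ)/2 = (27 ± 17.6918)/2,
  λ_1 = 22.3459,  λ_2 = 4.6541.

Step 4 — unit eigenvector for λ_1: solve (Sigma - λ_1 I)v = 0. First row:
  (7 - 22.3459)·v_x + (6)·v_y = 0, i.e. (-15.3459)·v_x + (6)·v_y = 0,
  so v ∝ (b, λ_1 - a) = (6, 15.3459) = u.
  ||u|| = √((6)² + (15.3459)²) = √(271.4967) ≈ 16.4772,
  v_1 = u/||u|| ≈ (0.3641, 0.9313) (||v_1|| = 1).

λ_1 = 22.3459,  λ_2 = 4.6541;  v_1 ≈ (0.3641, 0.9313)


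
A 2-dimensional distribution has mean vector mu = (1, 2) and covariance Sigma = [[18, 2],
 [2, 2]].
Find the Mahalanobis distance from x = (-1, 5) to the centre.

Step 1 — centre the observation: (x - mu) = (-2, 3).

Step 2 — invert Sigma. det(Sigma) = 18·2 - (2)² = 32.
  Sigma^{-1} = (1/det) · [[d, -b], [-b, a]] = [[0.0625, -0.0625],
 [-0.0625, 0.5625]].

Step 3 — form the quadratic (x - mu)^T · Sigma^{-1} · (x - mu):
  Sigma^{-1} · (x - mu) = (-0.3125, 1.8125).
  (x - mu)^T · [Sigma^{-1} · (x - mu)] = (-2)·(-0.3125) + (3)·(1.8125) = 6.0625.

Step 4 — take square root: d = √(6.0625) ≈ 2.4622.

d(x, mu) = √(6.0625) ≈ 2.4622


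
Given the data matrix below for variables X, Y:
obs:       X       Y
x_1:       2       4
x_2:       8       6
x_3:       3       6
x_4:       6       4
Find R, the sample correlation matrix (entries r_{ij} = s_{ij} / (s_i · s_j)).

Step 1 — column means:
  mean(X) = (2 + 8 + 3 + 6) / 4 = 19/4 = 4.75
  mean(Y) = (4 + 6 + 6 + 4) / 4 = 20/4 = 5

Step 2 — sample variances and covariances s[i,j] = (1/(n-1)) · Σ_k (x_{k,i} - mean_i) · (x_{k,j} - mean_j), with n-1 = 3:
  s[X,X] = ((-2.75)·(-2.75) + (3.25)·(3.25) + (-1.75)·(-1.75) + (1.25)·(1.25)) / 3 = 22.75/3 = 7.5833
  s[X,Y] = ((-2.75)·(-1) + (3.25)·(1) + (-1.75)·(1) + (1.25)·(-1)) / 3 = 3/3 = 1
  s[Y,Y] = ((-1)·(-1) + (1)·(1) + (1)·(1) + (-1)·(-1)) / 3 = 4/3 = 1.3333
  Sample standard deviations s_i = √(s[i,i]):
  s(X) = √(7.5833) = 2.7538
  s(Y) = √(1.3333) = 1.1547

Step 3 — r_{ij} = s_{ij} / (s_i · s_j):
  r[X,X] = 1 (diagonal).
  r[X,Y] = 1 / (2.7538 · 1.1547) = 1 / 3.1798 = 0.3145
  r[Y,Y] = 1 (diagonal).

R is symmetric with unit diagonal. Assembling:

R = [[1, 0.3145],
 [0.3145, 1]]


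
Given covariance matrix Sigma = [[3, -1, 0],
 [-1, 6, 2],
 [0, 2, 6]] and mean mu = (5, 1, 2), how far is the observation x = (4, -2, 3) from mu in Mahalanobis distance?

Step 1 — centre the observation: (x - mu) = (-1, -3, 1).

Step 2 — invert Sigma (cofactor / det for 3×3, or solve directly):
  Sigma^{-1} = [[0.3556, 0.0667, -0.0222],
 [0.0667, 0.2, -0.0667],
 [-0.0222, -0.0667, 0.1889]].

Step 3 — form the quadratic (x - mu)^T · Sigma^{-1} · (x - mu):
  Sigma^{-1} · (x - mu) = (-0.5778, -0.7333, 0.4111).
  (x - mu)^T · [Sigma^{-1} · (x - mu)] = (-1)·(-0.5778) + (-3)·(-0.7333) + (1)·(0.4111) = 3.1889.

Step 4 — take square root: d = √(3.1889) ≈ 1.7857.

d(x, mu) = √(3.1889) ≈ 1.7857


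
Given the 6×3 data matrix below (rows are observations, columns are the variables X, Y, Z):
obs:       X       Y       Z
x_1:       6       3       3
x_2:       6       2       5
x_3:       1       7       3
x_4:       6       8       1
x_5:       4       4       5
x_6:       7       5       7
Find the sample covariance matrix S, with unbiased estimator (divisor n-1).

Step 1 — column means:
  mean(X) = (6 + 6 + 1 + 6 + 4 + 7) / 6 = 30/6 = 5
  mean(Y) = (3 + 2 + 7 + 8 + 4 + 5) / 6 = 29/6 = 4.8333
  mean(Z) = (3 + 5 + 3 + 1 + 5 + 7) / 6 = 24/6 = 4

Step 2 — sample covariance S[i,j] = (1/(n-1)) · Σ_k (x_{k,i} - mean_i) · (x_{k,j} - mean_j), with n-1 = 5.
  S[X,X] = ((1)·(1) + (1)·(1) + (-4)·(-4) + (1)·(1) + (-1)·(-1) + (2)·(2)) / 5 = 24/5 = 4.8
  S[X,Y] = ((1)·(-1.8333) + (1)·(-2.8333) + (-4)·(2.1667) + (1)·(3.1667) + (-1)·(-0.8333) + (2)·(0.1667)) / 5 = -9/5 = -1.8
  S[X,Z] = ((1)·(-1) + (1)·(1) + (-4)·(-1) + (1)·(-3) + (-1)·(1) + (2)·(3)) / 5 = 6/5 = 1.2
  S[Y,Y] = ((-1.8333)·(-1.8333) + (-2.8333)·(-2.8333) + (2.1667)·(2.1667) + (3.1667)·(3.1667) + (-0.8333)·(-0.8333) + (0.1667)·(0.1667)) / 5 = 26.8333/5 = 5.3667
  S[Y,Z] = ((-1.8333)·(-1) + (-2.8333)·(1) + (2.1667)·(-1) + (3.1667)·(-3) + (-0.8333)·(1) + (0.1667)·(3)) / 5 = -13/5 = -2.6
  S[Z,Z] = ((-1)·(-1) + (1)·(1) + (-1)·(-1) + (-3)·(-3) + (1)·(1) + (3)·(3)) / 5 = 22/5 = 4.4

S is symmetric (S[j,i] = S[i,j]). Assembling:

S = [[4.8, -1.8, 1.2],
 [-1.8, 5.3667, -2.6],
 [1.2, -2.6, 4.4]]


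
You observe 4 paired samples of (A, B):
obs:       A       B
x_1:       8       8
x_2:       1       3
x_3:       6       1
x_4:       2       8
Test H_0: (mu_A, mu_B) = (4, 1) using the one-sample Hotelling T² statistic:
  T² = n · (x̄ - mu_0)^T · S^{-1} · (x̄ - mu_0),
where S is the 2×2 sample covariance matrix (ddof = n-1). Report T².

Step 1 — sample mean vector:
  mean(A) = (8 + 1 + 6 + 2) / 4 = 17/4 = 4.25
  mean(B) = (8 + 3 + 1 + 8) / 4 = 20/4 = 5
  x̄ = (4.25, 5),  deviation x̄ - mu_0 = (4.25, 5) - (4, 1) = (0.25, 4).

Step 2 — sample covariance matrix, S[i,j] = (1/(n-1)) · Σ_k (x_{k,i} - mean_i) · (x_{k,j} - mean_j), divisor n-1 = 3:
  S[A,A] = ((3.75)·(3.75) + (-3.25)·(-3.25) + (1.75)·(1.75) + (-2.25)·(-2.25)) / 3 = 32.75/3 = 10.9167
  S[A,B] = ((3.75)·(3) + (-3.25)·(-2) + (1.75)·(-4) + (-2.25)·(3)) / 3 = 4/3 = 1.3333
  S[B,B] = ((3)·(3) + (-2)·(-2) + (-4)·(-4) + (3)·(3)) / 3 = 38/3 = 12.6667
  S = [[10.9167, 1.3333],
 [1.3333, 12.6667]].

Step 3 — invert S. det(S) = 10.9167·12.6667 - (1.3333)² = 136.5.
  S^{-1} = (1/det) · [[d, -b], [-b, a]] = [[0.0928, -0.0098],
 [-0.0098, 0.08]].

Step 4 — quadratic form (x̄ - mu_0)^T · S^{-1} · (x̄ - mu_0):
  S^{-1} · (x̄ - mu_0) = (-0.0159, 0.3175),
  (x̄ - mu_0)^T · [...] = (0.25)·(-0.0159) + (4)·(0.3175) = 1.2659.

Step 5 — scale by n: T² = 4 · 1.2659 = 5.0635.

T² ≈ 5.0635


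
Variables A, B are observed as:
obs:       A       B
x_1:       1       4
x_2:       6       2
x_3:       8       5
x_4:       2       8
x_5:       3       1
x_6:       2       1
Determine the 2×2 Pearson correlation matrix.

Step 1 — column means:
  mean(A) = (1 + 6 + 8 + 2 + 3 + 2) / 6 = 22/6 = 3.6667
  mean(B) = (4 + 2 + 5 + 8 + 1 + 1) / 6 = 21/6 = 3.5

Step 2 — sample variances and covariances s[i,j] = (1/(n-1)) · Σ_k (x_{k,i} - mean_i) · (x_{k,j} - mean_j), with n-1 = 5:
  s[A,A] = ((-2.6667)·(-2.6667) + (2.3333)·(2.3333) + (4.3333)·(4.3333) + (-1.6667)·(-1.6667) + (-0.6667)·(-0.6667) + (-1.6667)·(-1.6667)) / 5 = 37.3333/5 = 7.4667
  s[A,B] = ((-2.6667)·(0.5) + (2.3333)·(-1.5) + (4.3333)·(1.5) + (-1.6667)·(4.5) + (-0.6667)·(-2.5) + (-1.6667)·(-2.5)) / 5 = 0/5 = 0
  s[B,B] = ((0.5)·(0.5) + (-1.5)·(-1.5) + (1.5)·(1.5) + (4.5)·(4.5) + (-2.5)·(-2.5) + (-2.5)·(-2.5)) / 5 = 37.5/5 = 7.5
  Sample standard deviations s_i = √(s[i,i]):
  s(A) = √(7.4667) = 2.7325
  s(B) = √(7.5) = 2.7386

Step 3 — r_{ij} = s_{ij} / (s_i · s_j):
  r[A,A] = 1 (diagonal).
  r[A,B] = 0 / (2.7325 · 2.7386) = 0 / 7.4833 = 0
  r[B,B] = 1 (diagonal).

R is symmetric with unit diagonal. Assembling:

R = [[1, 0],
 [0, 1]]


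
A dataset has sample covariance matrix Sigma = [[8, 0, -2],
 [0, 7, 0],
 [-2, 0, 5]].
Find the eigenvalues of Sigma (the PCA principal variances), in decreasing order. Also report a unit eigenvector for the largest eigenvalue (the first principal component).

Step 1 — characteristic polynomial p(λ) = det(λI - Sigma) = λ³ - tr·λ² + c_1·λ - det, where tr = trace, c_1 = sum of the principal 2×2 minors, det = det(Sigma):
  tr = 8 + 7 + 5 = 20,
  c_1 = (8·7 - (0)²) + (8·5 - (-2)²) + (7·5 - (0)²) = 56 + 36 + 35 = 127,
  det = 8·(7·5 - (0)²) - (0)·((0)·5 - (0)·(-2)) + (-2)·((0)·(0) - 7·(-2)) = 8·(35) - (0)·(0) + (-2)·(14) = 252.
  So p(λ) = λ³ - 20λ² + 127λ - 252.
Step 2 — look for an integer root (rational root theorem: any rational root is an integer divisor of 252). Testing λ = 4:
  p(4) = 64 - 320 + 508 - 252 = 0  ✓
  Dividing out (λ - 4): p(λ) = (λ - 4)(λ² - 16λ + 63).
Step 3 — remaining eigenvalues from the quadratic λ² - 16λ + 63 = 0:
  Δ = 16² - 4·63 = 256 - 252 = 4,  λ = (16 ± √4)/2 = (16 ± 2)/2 = 9 or 7.
  Sorted: λ_1 = 9,  λ_2 = 7,  λ_3 = 4  (check: sum = 20 = tr ✓).

Step 4 — unit eigenvector for λ_1 = 9: v spans the null space of (Sigma - λ_1 I), whose rows are
  r_1 = (-1, 0, -2),  r_2 = (0, -2, 0),  r_3 = (-2, 0, -4).
  v is orthogonal to every row, so take v ∝ r_1 × r_2 = ((0)·(0) - (-2)·(-2), (-2)·(0) - (-1)·(0), (-1)·(-2) - (0)·(0)) = (-4, 0, 2).
  Rescale (divide by 2; multiply by -1 so the first nonzero entry is positive): u = (2, 0, -1).
  ||u|| = √((2)² + (0)² + (-1)²) = √(5) ≈ 2.2361,  v_1 = u/||u|| ≈ (0.8944, 0, -0.4472) (||v_1|| = 1).

λ_1 = 9,  λ_2 = 7,  λ_3 = 4;  v_1 ≈ (0.8944, 0, -0.4472)


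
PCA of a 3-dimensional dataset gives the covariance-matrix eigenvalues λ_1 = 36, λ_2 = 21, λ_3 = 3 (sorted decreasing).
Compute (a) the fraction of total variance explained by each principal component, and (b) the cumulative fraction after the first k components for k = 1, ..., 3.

Step 1 — total variance = trace(Sigma) = Σ λ_i = 36 + 21 + 3 = 60.

Step 2 — fraction explained by component i = λ_i / Σ λ:
  PC1: 36/60 = 0.6
  PC2: 21/60 = 0.35
  PC3: 3/60 = 0.05

Step 3 — cumulative fraction after k components = (λ_1 + ... + λ_k) / Σ λ:
  k = 1: 36/60 = 0.6
  k = 2: (36 + 21)/60 = 57/60 = 0.95
  k = 3: (36 + 21 + 3)/60 = 60/60 = 1

Summary (fraction, with percent):

explained: PC1 0.6 (60%), PC2 0.35 (35%), PC3 0.05 (5%);  cumulative: 0.6, 0.95, 1


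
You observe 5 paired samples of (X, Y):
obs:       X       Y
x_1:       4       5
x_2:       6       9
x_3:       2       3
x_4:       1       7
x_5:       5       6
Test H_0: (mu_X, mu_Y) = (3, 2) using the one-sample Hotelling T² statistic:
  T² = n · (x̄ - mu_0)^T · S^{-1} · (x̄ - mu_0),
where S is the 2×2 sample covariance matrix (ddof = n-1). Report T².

Step 1 — sample mean vector:
  mean(X) = (4 + 6 + 2 + 1 + 5) / 5 = 18/5 = 3.6
  mean(Y) = (5 + 9 + 3 + 7 + 6) / 5 = 30/5 = 6
  x̄ = (3.6, 6),  deviation x̄ - mu_0 = (3.6, 6) - (3, 2) = (0.6, 4).

Step 2 — sample covariance matrix, S[i,j] = (1/(n-1)) · Σ_k (x_{k,i} - mean_i) · (x_{k,j} - mean_j), divisor n-1 = 4:
  S[X,X] = ((0.4)·(0.4) + (2.4)·(2.4) + (-1.6)·(-1.6) + (-2.6)·(-2.6) + (1.4)·(1.4)) / 4 = 17.2/4 = 4.3
  S[X,Y] = ((0.4)·(-1) + (2.4)·(3) + (-1.6)·(-3) + (-2.6)·(1) + (1.4)·(0)) / 4 = 9/4 = 2.25
  S[Y,Y] = ((-1)·(-1) + (3)·(3) + (-3)·(-3) + (1)·(1) + (0)·(0)) / 4 = 20/4 = 5
  S = [[4.3, 2.25],
 [2.25, 5]].

Step 3 — invert S. det(S) = 4.3·5 - (2.25)² = 16.4375.
  S^{-1} = (1/det) · [[d, -b], [-b, a]] = [[0.3042, -0.1369],
 [-0.1369, 0.2616]].

Step 4 — quadratic form (x̄ - mu_0)^T · S^{-1} · (x̄ - mu_0):
  S^{-1} · (x̄ - mu_0) = (-0.365, 0.9643),
  (x̄ - mu_0)^T · [...] = (0.6)·(-0.365) + (4)·(0.9643) = 3.638.

Step 5 — scale by n: T² = 5 · 3.638 = 18.1901.

T² ≈ 18.1901


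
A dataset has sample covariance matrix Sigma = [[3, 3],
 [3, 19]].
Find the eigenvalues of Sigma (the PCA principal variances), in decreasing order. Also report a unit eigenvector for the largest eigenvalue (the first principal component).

Step 1 — characteristic polynomial of 2×2 Sigma:
  det(Sigma - λI) = λ² - trace · λ + det = 0.
  trace = 3 + 19 = 22, det = 3·19 - (3)² = 48.
Step 2 — discriminant:
  Δ = trace² - 4·det = 484 - 192 = 292.
Step 3 — eigenvalues:
  λ = (trace ± √Δ)/2 = (22 ± 17.088)/2,
  λ_1 = 19.544,  λ_2 = 2.456.

Step 4 — unit eigenvector for λ_1: solve (Sigma - λ_1 I)v = 0. First row:
  (3 - 19.544)·v_x + (3)·v_y = 0, i.e. (-16.544)·v_x + (3)·v_y = 0,
  so v ∝ (b, λ_1 - a) = (3, 16.544) = u.
  ||u|| = √((3)² + (16.544)²) = √(282.7041) ≈ 16.8138,
  v_1 = u/||u|| ≈ (0.1784, 0.984) (||v_1|| = 1).

λ_1 = 19.544,  λ_2 = 2.456;  v_1 ≈ (0.1784, 0.984)


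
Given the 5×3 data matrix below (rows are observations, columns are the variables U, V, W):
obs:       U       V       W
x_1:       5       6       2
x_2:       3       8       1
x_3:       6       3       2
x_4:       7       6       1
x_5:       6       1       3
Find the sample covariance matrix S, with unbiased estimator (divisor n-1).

Step 1 — column means:
  mean(U) = (5 + 3 + 6 + 7 + 6) / 5 = 27/5 = 5.4
  mean(V) = (6 + 8 + 3 + 6 + 1) / 5 = 24/5 = 4.8
  mean(W) = (2 + 1 + 2 + 1 + 3) / 5 = 9/5 = 1.8

Step 2 — sample covariance S[i,j] = (1/(n-1)) · Σ_k (x_{k,i} - mean_i) · (x_{k,j} - mean_j), with n-1 = 4.
  S[U,U] = ((-0.4)·(-0.4) + (-2.4)·(-2.4) + (0.6)·(0.6) + (1.6)·(1.6) + (0.6)·(0.6)) / 4 = 9.2/4 = 2.3
  S[U,V] = ((-0.4)·(1.2) + (-2.4)·(3.2) + (0.6)·(-1.8) + (1.6)·(1.2) + (0.6)·(-3.8)) / 4 = -9.6/4 = -2.4
  S[U,W] = ((-0.4)·(0.2) + (-2.4)·(-0.8) + (0.6)·(0.2) + (1.6)·(-0.8) + (0.6)·(1.2)) / 4 = 1.4/4 = 0.35
  S[V,V] = ((1.2)·(1.2) + (3.2)·(3.2) + (-1.8)·(-1.8) + (1.2)·(1.2) + (-3.8)·(-3.8)) / 4 = 30.8/4 = 7.7
  S[V,W] = ((1.2)·(0.2) + (3.2)·(-0.8) + (-1.8)·(0.2) + (1.2)·(-0.8) + (-3.8)·(1.2)) / 4 = -8.2/4 = -2.05
  S[W,W] = ((0.2)·(0.2) + (-0.8)·(-0.8) + (0.2)·(0.2) + (-0.8)·(-0.8) + (1.2)·(1.2)) / 4 = 2.8/4 = 0.7

S is symmetric (S[j,i] = S[i,j]). Assembling:

S = [[2.3, -2.4, 0.35],
 [-2.4, 7.7, -2.05],
 [0.35, -2.05, 0.7]]


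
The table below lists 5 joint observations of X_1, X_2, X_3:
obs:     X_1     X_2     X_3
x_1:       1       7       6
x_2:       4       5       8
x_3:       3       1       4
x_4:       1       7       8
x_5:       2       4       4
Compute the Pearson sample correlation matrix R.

Step 1 — column means:
  mean(X_1) = (1 + 4 + 3 + 1 + 2) / 5 = 11/5 = 2.2
  mean(X_2) = (7 + 5 + 1 + 7 + 4) / 5 = 24/5 = 4.8
  mean(X_3) = (6 + 8 + 4 + 8 + 4) / 5 = 30/5 = 6

Step 2 — sample variances and covariances s[i,j] = (1/(n-1)) · Σ_k (x_{k,i} - mean_i) · (x_{k,j} - mean_j), with n-1 = 4:
  s[X_1,X_1] = ((-1.2)·(-1.2) + (1.8)·(1.8) + (0.8)·(0.8) + (-1.2)·(-1.2) + (-0.2)·(-0.2)) / 4 = 6.8/4 = 1.7
  s[X_1,X_2] = ((-1.2)·(2.2) + (1.8)·(0.2) + (0.8)·(-3.8) + (-1.2)·(2.2) + (-0.2)·(-0.8)) / 4 = -7.8/4 = -1.95
  s[X_1,X_3] = ((-1.2)·(0) + (1.8)·(2) + (0.8)·(-2) + (-1.2)·(2) + (-0.2)·(-2)) / 4 = 0/4 = 0
  s[X_2,X_2] = ((2.2)·(2.2) + (0.2)·(0.2) + (-3.8)·(-3.8) + (2.2)·(2.2) + (-0.8)·(-0.8)) / 4 = 24.8/4 = 6.2
  s[X_2,X_3] = ((2.2)·(0) + (0.2)·(2) + (-3.8)·(-2) + (2.2)·(2) + (-0.8)·(-2)) / 4 = 14/4 = 3.5
  s[X_3,X_3] = ((0)·(0) + (2)·(2) + (-2)·(-2) + (2)·(2) + (-2)·(-2)) / 4 = 16/4 = 4
  Sample standard deviations s_i = √(s[i,i]):
  s(X_1) = √(1.7) = 1.3038
  s(X_2) = √(6.2) = 2.49
  s(X_3) = √(4) = 2

Step 3 — r_{ij} = s_{ij} / (s_i · s_j):
  r[X_1,X_1] = 1 (diagonal).
  r[X_1,X_2] = -1.95 / (1.3038 · 2.49) = -1.95 / 3.2465 = -0.6006
  r[X_1,X_3] = 0 / (1.3038 · 2) = 0 / 2.6077 = 0
  r[X_2,X_2] = 1 (diagonal).
  r[X_2,X_3] = 3.5 / (2.49 · 2) = 3.5 / 4.98 = 0.7028
  r[X_3,X_3] = 1 (diagonal).

R is symmetric with unit diagonal. Assembling:

R = [[1, -0.6006, 0],
 [-0.6006, 1, 0.7028],
 [0, 0.7028, 1]]


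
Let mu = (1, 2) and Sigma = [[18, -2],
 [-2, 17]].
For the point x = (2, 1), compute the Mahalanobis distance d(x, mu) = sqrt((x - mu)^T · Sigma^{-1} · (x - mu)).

Step 1 — centre the observation: (x - mu) = (1, -1).

Step 2 — invert Sigma. det(Sigma) = 18·17 - (-2)² = 302.
  Sigma^{-1} = (1/det) · [[d, -b], [-b, a]] = [[0.0563, 0.0066],
 [0.0066, 0.0596]].

Step 3 — form the quadratic (x - mu)^T · Sigma^{-1} · (x - mu):
  Sigma^{-1} · (x - mu) = (0.0497, -0.053).
  (x - mu)^T · [Sigma^{-1} · (x - mu)] = (1)·(0.0497) + (-1)·(-0.053) = 0.1026.

Step 4 — take square root: d = √(0.1026) ≈ 0.3204.

d(x, mu) = √(0.1026) ≈ 0.3204


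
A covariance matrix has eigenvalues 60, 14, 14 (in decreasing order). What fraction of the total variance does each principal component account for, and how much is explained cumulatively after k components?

Step 1 — total variance = trace(Sigma) = Σ λ_i = 60 + 14 + 14 = 88.

Step 2 — fraction explained by component i = λ_i / Σ λ:
  PC1: 60/88 = 0.6818
  PC2: 14/88 = 0.1591
  PC3: 14/88 = 0.1591

Step 3 — cumulative fraction after k components = (λ_1 + ... + λ_k) / Σ λ:
  k = 1: 60/88 = 0.6818
  k = 2: (60 + 14)/88 = 74/88 = 0.8409
  k = 3: (60 + 14 + 14)/88 = 88/88 = 1

Summary (fraction, with percent):

explained: PC1 0.6818 (68.18%), PC2 0.1591 (15.91%), PC3 0.1591 (15.91%);  cumulative: 0.6818, 0.8409, 1


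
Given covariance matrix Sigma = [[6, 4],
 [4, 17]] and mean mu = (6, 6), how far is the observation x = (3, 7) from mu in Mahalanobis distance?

Step 1 — centre the observation: (x - mu) = (-3, 1).

Step 2 — invert Sigma. det(Sigma) = 6·17 - (4)² = 86.
  Sigma^{-1} = (1/det) · [[d, -b], [-b, a]] = [[0.1977, -0.0465],
 [-0.0465, 0.0698]].

Step 3 — form the quadratic (x - mu)^T · Sigma^{-1} · (x - mu):
  Sigma^{-1} · (x - mu) = (-0.6395, 0.2093).
  (x - mu)^T · [Sigma^{-1} · (x - mu)] = (-3)·(-0.6395) + (1)·(0.2093) = 2.1279.

Step 4 — take square root: d = √(2.1279) ≈ 1.4587.

d(x, mu) = √(2.1279) ≈ 1.4587


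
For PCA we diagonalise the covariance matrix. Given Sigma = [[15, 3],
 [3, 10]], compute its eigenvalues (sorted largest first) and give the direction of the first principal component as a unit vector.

Step 1 — characteristic polynomial of 2×2 Sigma:
  det(Sigma - λI) = λ² - trace · λ + det = 0.
  trace = 15 + 10 = 25, det = 15·10 - (3)² = 141.
Step 2 — discriminant:
  Δ = trace² - 4·det = 625 - 564 = 61.
Step 3 — eigenvalues:
  λ = (trace ± √Δ)/2 = (25 ± 7.8102)/2,
  λ_1 = 16.4051,  λ_2 = 8.5949.

Step 4 — unit eigenvector for λ_1: solve (Sigma - λ_1 I)v = 0. First row:
  (15 - 16.4051)·v_x + (3)·v_y = 0, i.e. (-1.4051)·v_x + (3)·v_y = 0,
  so v ∝ (b, λ_1 - a) = (3, 1.4051) = u.
  ||u|| = √((3)² + (1.4051)²) = √(10.9744) ≈ 3.3128,
  v_1 = u/||u|| ≈ (0.9056, 0.4242) (||v_1|| = 1).

λ_1 = 16.4051,  λ_2 = 8.5949;  v_1 ≈ (0.9056, 0.4242)


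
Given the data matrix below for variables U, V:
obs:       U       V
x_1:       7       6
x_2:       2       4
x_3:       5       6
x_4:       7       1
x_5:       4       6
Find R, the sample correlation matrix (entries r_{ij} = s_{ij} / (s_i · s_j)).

Step 1 — column means:
  mean(U) = (7 + 2 + 5 + 7 + 4) / 5 = 25/5 = 5
  mean(V) = (6 + 4 + 6 + 1 + 6) / 5 = 23/5 = 4.6

Step 2 — sample variances and covariances s[i,j] = (1/(n-1)) · Σ_k (x_{k,i} - mean_i) · (x_{k,j} - mean_j), with n-1 = 4:
  s[U,U] = ((2)·(2) + (-3)·(-3) + (0)·(0) + (2)·(2) + (-1)·(-1)) / 4 = 18/4 = 4.5
  s[U,V] = ((2)·(1.4) + (-3)·(-0.6) + (0)·(1.4) + (2)·(-3.6) + (-1)·(1.4)) / 4 = -4/4 = -1
  s[V,V] = ((1.4)·(1.4) + (-0.6)·(-0.6) + (1.4)·(1.4) + (-3.6)·(-3.6) + (1.4)·(1.4)) / 4 = 19.2/4 = 4.8
  Sample standard deviations s_i = √(s[i,i]):
  s(U) = √(4.5) = 2.1213
  s(V) = √(4.8) = 2.1909

Step 3 — r_{ij} = s_{ij} / (s_i · s_j):
  r[U,U] = 1 (diagonal).
  r[U,V] = -1 / (2.1213 · 2.1909) = -1 / 4.6476 = -0.2152
  r[V,V] = 1 (diagonal).

R is symmetric with unit diagonal. Assembling:

R = [[1, -0.2152],
 [-0.2152, 1]]


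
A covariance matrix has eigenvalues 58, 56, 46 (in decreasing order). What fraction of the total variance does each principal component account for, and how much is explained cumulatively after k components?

Step 1 — total variance = trace(Sigma) = Σ λ_i = 58 + 56 + 46 = 160.

Step 2 — fraction explained by component i = λ_i / Σ λ:
  PC1: 58/160 = 0.3625
  PC2: 56/160 = 0.35
  PC3: 46/160 = 0.2875

Step 3 — cumulative fraction after k components = (λ_1 + ... + λ_k) / Σ λ:
  k = 1: 58/160 = 0.3625
  k = 2: (58 + 56)/160 = 114/160 = 0.7125
  k = 3: (58 + 56 + 46)/160 = 160/160 = 1

Summary (fraction, with percent):

explained: PC1 0.3625 (36.25%), PC2 0.35 (35%), PC3 0.2875 (28.75%);  cumulative: 0.3625, 0.7125, 1


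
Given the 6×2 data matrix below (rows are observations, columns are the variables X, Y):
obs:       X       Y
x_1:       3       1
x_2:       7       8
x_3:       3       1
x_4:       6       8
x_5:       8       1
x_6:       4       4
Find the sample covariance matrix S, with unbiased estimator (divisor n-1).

Step 1 — column means:
  mean(X) = (3 + 7 + 3 + 6 + 8 + 4) / 6 = 31/6 = 5.1667
  mean(Y) = (1 + 8 + 1 + 8 + 1 + 4) / 6 = 23/6 = 3.8333

Step 2 — sample covariance S[i,j] = (1/(n-1)) · Σ_k (x_{k,i} - mean_i) · (x_{k,j} - mean_j), with n-1 = 5.
  S[X,X] = ((-2.1667)·(-2.1667) + (1.8333)·(1.8333) + (-2.1667)·(-2.1667) + (0.8333)·(0.8333) + (2.8333)·(2.8333) + (-1.1667)·(-1.1667)) / 5 = 22.8333/5 = 4.5667
  S[X,Y] = ((-2.1667)·(-2.8333) + (1.8333)·(4.1667) + (-2.1667)·(-2.8333) + (0.8333)·(4.1667) + (2.8333)·(-2.8333) + (-1.1667)·(0.1667)) / 5 = 15.1667/5 = 3.0333
  S[Y,Y] = ((-2.8333)·(-2.8333) + (4.1667)·(4.1667) + (-2.8333)·(-2.8333) + (4.1667)·(4.1667) + (-2.8333)·(-2.8333) + (0.1667)·(0.1667)) / 5 = 58.8333/5 = 11.7667

S is symmetric (S[j,i] = S[i,j]). Assembling:

S = [[4.5667, 3.0333],
 [3.0333, 11.7667]]


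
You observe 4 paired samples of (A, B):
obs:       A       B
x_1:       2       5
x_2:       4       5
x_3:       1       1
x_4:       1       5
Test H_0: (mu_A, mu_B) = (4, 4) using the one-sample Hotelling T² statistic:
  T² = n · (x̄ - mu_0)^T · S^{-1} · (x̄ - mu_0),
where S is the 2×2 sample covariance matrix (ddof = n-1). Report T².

Step 1 — sample mean vector:
  mean(A) = (2 + 4 + 1 + 1) / 4 = 8/4 = 2
  mean(B) = (5 + 5 + 1 + 5) / 4 = 16/4 = 4
  x̄ = (2, 4),  deviation x̄ - mu_0 = (2, 4) - (4, 4) = (-2, 0).

Step 2 — sample covariance matrix, S[i,j] = (1/(n-1)) · Σ_k (x_{k,i} - mean_i) · (x_{k,j} - mean_j), divisor n-1 = 3:
  S[A,A] = ((0)·(0) + (2)·(2) + (-1)·(-1) + (-1)·(-1)) / 3 = 6/3 = 2
  S[A,B] = ((0)·(1) + (2)·(1) + (-1)·(-3) + (-1)·(1)) / 3 = 4/3 = 1.3333
  S[B,B] = ((1)·(1) + (1)·(1) + (-3)·(-3) + (1)·(1)) / 3 = 12/3 = 4
  S = [[2, 1.3333],
 [1.3333, 4]].

Step 3 — invert S. det(S) = 2·4 - (1.3333)² = 6.2222.
  S^{-1} = (1/det) · [[d, -b], [-b, a]] = [[0.6429, -0.2143],
 [-0.2143, 0.3214]].

Step 4 — quadratic form (x̄ - mu_0)^T · S^{-1} · (x̄ - mu_0):
  S^{-1} · (x̄ - mu_0) = (-1.2857, 0.4286),
  (x̄ - mu_0)^T · [...] = (-2)·(-1.2857) + (0)·(0.4286) = 2.5714.

Step 5 — scale by n: T² = 4 · 2.5714 = 10.2857.

T² ≈ 10.2857


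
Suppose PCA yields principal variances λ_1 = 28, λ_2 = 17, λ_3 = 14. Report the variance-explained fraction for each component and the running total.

Step 1 — total variance = trace(Sigma) = Σ λ_i = 28 + 17 + 14 = 59.

Step 2 — fraction explained by component i = λ_i / Σ λ:
  PC1: 28/59 = 0.4746
  PC2: 17/59 = 0.2881
  PC3: 14/59 = 0.2373

Step 3 — cumulative fraction after k components = (λ_1 + ... + λ_k) / Σ λ:
  k = 1: 28/59 = 0.4746
  k = 2: (28 + 17)/59 = 45/59 = 0.7627
  k = 3: (28 + 17 + 14)/59 = 59/59 = 1

Summary (fraction, with percent):

explained: PC1 0.4746 (47.46%), PC2 0.2881 (28.81%), PC3 0.2373 (23.73%);  cumulative: 0.4746, 0.7627, 1


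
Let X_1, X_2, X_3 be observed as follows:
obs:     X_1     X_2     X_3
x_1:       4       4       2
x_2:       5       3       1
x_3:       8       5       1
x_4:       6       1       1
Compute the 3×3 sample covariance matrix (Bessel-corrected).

Step 1 — column means:
  mean(X_1) = (4 + 5 + 8 + 6) / 4 = 23/4 = 5.75
  mean(X_2) = (4 + 3 + 5 + 1) / 4 = 13/4 = 3.25
  mean(X_3) = (2 + 1 + 1 + 1) / 4 = 5/4 = 1.25

Step 2 — sample covariance S[i,j] = (1/(n-1)) · Σ_k (x_{k,i} - mean_i) · (x_{k,j} - mean_j), with n-1 = 3.
  S[X_1,X_1] = ((-1.75)·(-1.75) + (-0.75)·(-0.75) + (2.25)·(2.25) + (0.25)·(0.25)) / 3 = 8.75/3 = 2.9167
  S[X_1,X_2] = ((-1.75)·(0.75) + (-0.75)·(-0.25) + (2.25)·(1.75) + (0.25)·(-2.25)) / 3 = 2.25/3 = 0.75
  S[X_1,X_3] = ((-1.75)·(0.75) + (-0.75)·(-0.25) + (2.25)·(-0.25) + (0.25)·(-0.25)) / 3 = -1.75/3 = -0.5833
  S[X_2,X_2] = ((0.75)·(0.75) + (-0.25)·(-0.25) + (1.75)·(1.75) + (-2.25)·(-2.25)) / 3 = 8.75/3 = 2.9167
  S[X_2,X_3] = ((0.75)·(0.75) + (-0.25)·(-0.25) + (1.75)·(-0.25) + (-2.25)·(-0.25)) / 3 = 0.75/3 = 0.25
  S[X_3,X_3] = ((0.75)·(0.75) + (-0.25)·(-0.25) + (-0.25)·(-0.25) + (-0.25)·(-0.25)) / 3 = 0.75/3 = 0.25

S is symmetric (S[j,i] = S[i,j]). Assembling:

S = [[2.9167, 0.75, -0.5833],
 [0.75, 2.9167, 0.25],
 [-0.5833, 0.25, 0.25]]


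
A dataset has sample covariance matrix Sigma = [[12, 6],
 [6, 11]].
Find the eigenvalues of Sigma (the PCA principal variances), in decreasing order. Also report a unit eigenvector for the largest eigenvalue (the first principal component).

Step 1 — characteristic polynomial of 2×2 Sigma:
  det(Sigma - λI) = λ² - trace · λ + det = 0.
  trace = 12 + 11 = 23, det = 12·11 - (6)² = 96.
Step 2 — discriminant:
  Δ = trace² - 4·det = 529 - 384 = 145.
Step 3 — eigenvalues:
  λ = (trace ± √Δ)/2 = (23 ± 12.0416)/2,
  λ_1 = 17.5208,  λ_2 = 5.4792.

Step 4 — unit eigenvector for λ_1: solve (Sigma - λ_1 I)v = 0. First row:
  (12 - 17.5208)·v_x + (6)·v_y = 0, i.e. (-5.5208)·v_x + (6)·v_y = 0,
  so v ∝ (b, λ_1 - a) = (6, 5.5208) = u.
  ||u|| = √((6)² + (5.5208)²) = √(66.4792) ≈ 8.1535,
  v_1 = u/||u|| ≈ (0.7359, 0.6771) (||v_1|| = 1).

λ_1 = 17.5208,  λ_2 = 5.4792;  v_1 ≈ (0.7359, 0.6771)


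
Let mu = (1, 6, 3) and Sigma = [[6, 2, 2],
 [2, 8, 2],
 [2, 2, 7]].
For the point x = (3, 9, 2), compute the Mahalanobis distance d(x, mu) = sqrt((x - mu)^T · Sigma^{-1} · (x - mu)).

Step 1 — centre the observation: (x - mu) = (2, 3, -1).

Step 2 — invert Sigma (cofactor / det for 3×3, or solve directly):
  Sigma^{-1} = [[0.194, -0.0373, -0.0448],
 [-0.0373, 0.1418, -0.0299],
 [-0.0448, -0.0299, 0.1642]].

Step 3 — form the quadratic (x - mu)^T · Sigma^{-1} · (x - mu):
  Sigma^{-1} · (x - mu) = (0.3209, 0.3806, -0.3433).
  (x - mu)^T · [Sigma^{-1} · (x - mu)] = (2)·(0.3209) + (3)·(0.3806) + (-1)·(-0.3433) = 2.1269.

Step 4 — take square root: d = √(2.1269) ≈ 1.4584.

d(x, mu) = √(2.1269) ≈ 1.4584


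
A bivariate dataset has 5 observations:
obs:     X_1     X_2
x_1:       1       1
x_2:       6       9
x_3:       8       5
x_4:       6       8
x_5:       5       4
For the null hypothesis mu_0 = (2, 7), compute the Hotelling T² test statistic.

Step 1 — sample mean vector:
  mean(X_1) = (1 + 6 + 8 + 6 + 5) / 5 = 26/5 = 5.2
  mean(X_2) = (1 + 9 + 5 + 8 + 4) / 5 = 27/5 = 5.4
  x̄ = (5.2, 5.4),  deviation x̄ - mu_0 = (5.2, 5.4) - (2, 7) = (3.2, -1.6).

Step 2 — sample covariance matrix, S[i,j] = (1/(n-1)) · Σ_k (x_{k,i} - mean_i) · (x_{k,j} - mean_j), divisor n-1 = 4:
  S[X_1,X_1] = ((-4.2)·(-4.2) + (0.8)·(0.8) + (2.8)·(2.8) + (0.8)·(0.8) + (-0.2)·(-0.2)) / 4 = 26.8/4 = 6.7
  S[X_1,X_2] = ((-4.2)·(-4.4) + (0.8)·(3.6) + (2.8)·(-0.4) + (0.8)·(2.6) + (-0.2)·(-1.4)) / 4 = 22.6/4 = 5.65
  S[X_2,X_2] = ((-4.4)·(-4.4) + (3.6)·(3.6) + (-0.4)·(-0.4) + (2.6)·(2.6) + (-1.4)·(-1.4)) / 4 = 41.2/4 = 10.3
  S = [[6.7, 5.65],
 [5.65, 10.3]].

Step 3 — invert S. det(S) = 6.7·10.3 - (5.65)² = 37.0875.
  S^{-1} = (1/det) · [[d, -b], [-b, a]] = [[0.2777, -0.1523],
 [-0.1523, 0.1807]].

Step 4 — quadratic form (x̄ - mu_0)^T · S^{-1} · (x̄ - mu_0):
  S^{-1} · (x̄ - mu_0) = (1.1325, -0.7765),
  (x̄ - mu_0)^T · [...] = (3.2)·(1.1325) + (-1.6)·(-0.7765) = 4.8663.

Step 5 — scale by n: T² = 5 · 4.8663 = 24.3316.

T² ≈ 24.3316


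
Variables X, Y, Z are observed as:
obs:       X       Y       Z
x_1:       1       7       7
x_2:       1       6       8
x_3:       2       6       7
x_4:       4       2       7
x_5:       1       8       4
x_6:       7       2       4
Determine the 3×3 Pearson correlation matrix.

Step 1 — column means:
  mean(X) = (1 + 1 + 2 + 4 + 1 + 7) / 6 = 16/6 = 2.6667
  mean(Y) = (7 + 6 + 6 + 2 + 8 + 2) / 6 = 31/6 = 5.1667
  mean(Z) = (7 + 8 + 7 + 7 + 4 + 4) / 6 = 37/6 = 6.1667

Step 2 — sample variances and covariances s[i,j] = (1/(n-1)) · Σ_k (x_{k,i} - mean_i) · (x_{k,j} - mean_j), with n-1 = 5:
  s[X,X] = ((-1.6667)·(-1.6667) + (-1.6667)·(-1.6667) + (-0.6667)·(-0.6667) + (1.3333)·(1.3333) + (-1.6667)·(-1.6667) + (4.3333)·(4.3333)) / 5 = 29.3333/5 = 5.8667
  s[X,Y] = ((-1.6667)·(1.8333) + (-1.6667)·(0.8333) + (-0.6667)·(0.8333) + (1.3333)·(-3.1667) + (-1.6667)·(2.8333) + (4.3333)·(-3.1667)) / 5 = -27.6667/5 = -5.5333
  s[X,Z] = ((-1.6667)·(0.8333) + (-1.6667)·(1.8333) + (-0.6667)·(0.8333) + (1.3333)·(0.8333) + (-1.6667)·(-2.1667) + (4.3333)·(-2.1667)) / 5 = -9.6667/5 = -1.9333
  s[Y,Y] = ((1.8333)·(1.8333) + (0.8333)·(0.8333) + (0.8333)·(0.8333) + (-3.1667)·(-3.1667) + (2.8333)·(2.8333) + (-3.1667)·(-3.1667)) / 5 = 32.8333/5 = 6.5667
  s[Y,Z] = ((1.8333)·(0.8333) + (0.8333)·(1.8333) + (0.8333)·(0.8333) + (-3.1667)·(0.8333) + (2.8333)·(-2.1667) + (-3.1667)·(-2.1667)) / 5 = 1.8333/5 = 0.3667
  s[Z,Z] = ((0.8333)·(0.8333) + (1.8333)·(1.8333) + (0.8333)·(0.8333) + (0.8333)·(0.8333) + (-2.1667)·(-2.1667) + (-2.1667)·(-2.1667)) / 5 = 14.8333/5 = 2.9667
  Sample standard deviations s_i = √(s[i,i]):
  s(X) = √(5.8667) = 2.4221
  s(Y) = √(6.5667) = 2.5626
  s(Z) = √(2.9667) = 1.7224

Step 3 — r_{ij} = s_{ij} / (s_i · s_j):
  r[X,X] = 1 (diagonal).
  r[X,Y] = -5.5333 / (2.4221 · 2.5626) = -5.5333 / 6.2068 = -0.8915
  r[X,Z] = -1.9333 / (2.4221 · 1.7224) = -1.9333 / 4.1719 = -0.4634
  r[Y,Y] = 1 (diagonal).
  r[Y,Z] = 0.3667 / (2.5626 · 1.7224) = 0.3667 / 4.4137 = 0.0831
  r[Z,Z] = 1 (diagonal).

R is symmetric with unit diagonal. Assembling:

R = [[1, -0.8915, -0.4634],
 [-0.8915, 1, 0.0831],
 [-0.4634, 0.0831, 1]]


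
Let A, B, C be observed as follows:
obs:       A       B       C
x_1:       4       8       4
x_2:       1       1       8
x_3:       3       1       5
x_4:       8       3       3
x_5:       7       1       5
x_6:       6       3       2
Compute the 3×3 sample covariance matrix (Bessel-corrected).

Step 1 — column means:
  mean(A) = (4 + 1 + 3 + 8 + 7 + 6) / 6 = 29/6 = 4.8333
  mean(B) = (8 + 1 + 1 + 3 + 1 + 3) / 6 = 17/6 = 2.8333
  mean(C) = (4 + 8 + 5 + 3 + 5 + 2) / 6 = 27/6 = 4.5

Step 2 — sample covariance S[i,j] = (1/(n-1)) · Σ_k (x_{k,i} - mean_i) · (x_{k,j} - mean_j), with n-1 = 5.
  S[A,A] = ((-0.8333)·(-0.8333) + (-3.8333)·(-3.8333) + (-1.8333)·(-1.8333) + (3.1667)·(3.1667) + (2.1667)·(2.1667) + (1.1667)·(1.1667)) / 5 = 34.8333/5 = 6.9667
  S[A,B] = ((-0.8333)·(5.1667) + (-3.8333)·(-1.8333) + (-1.8333)·(-1.8333) + (3.1667)·(0.1667) + (2.1667)·(-1.8333) + (1.1667)·(0.1667)) / 5 = 2.8333/5 = 0.5667
  S[A,C] = ((-0.8333)·(-0.5) + (-3.8333)·(3.5) + (-1.8333)·(0.5) + (3.1667)·(-1.5) + (2.1667)·(0.5) + (1.1667)·(-2.5)) / 5 = -20.5/5 = -4.1
  S[B,B] = ((5.1667)·(5.1667) + (-1.8333)·(-1.8333) + (-1.8333)·(-1.8333) + (0.1667)·(0.1667) + (-1.8333)·(-1.8333) + (0.1667)·(0.1667)) / 5 = 36.8333/5 = 7.3667
  S[B,C] = ((5.1667)·(-0.5) + (-1.8333)·(3.5) + (-1.8333)·(0.5) + (0.1667)·(-1.5) + (-1.8333)·(0.5) + (0.1667)·(-2.5)) / 5 = -11.5/5 = -2.3
  S[C,C] = ((-0.5)·(-0.5) + (3.5)·(3.5) + (0.5)·(0.5) + (-1.5)·(-1.5) + (0.5)·(0.5) + (-2.5)·(-2.5)) / 5 = 21.5/5 = 4.3

S is symmetric (S[j,i] = S[i,j]). Assembling:

S = [[6.9667, 0.5667, -4.1],
 [0.5667, 7.3667, -2.3],
 [-4.1, -2.3, 4.3]]


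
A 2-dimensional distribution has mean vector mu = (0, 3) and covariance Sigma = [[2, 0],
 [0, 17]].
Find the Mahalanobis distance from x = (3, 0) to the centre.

Step 1 — centre the observation: (x - mu) = (3, -3).

Step 2 — invert Sigma. det(Sigma) = 2·17 - (0)² = 34.
  Sigma^{-1} = (1/det) · [[d, -b], [-b, a]] = [[0.5, 0],
 [0, 0.0588]].

Step 3 — form the quadratic (x - mu)^T · Sigma^{-1} · (x - mu):
  Sigma^{-1} · (x - mu) = (1.5, -0.1765).
  (x - mu)^T · [Sigma^{-1} · (x - mu)] = (3)·(1.5) + (-3)·(-0.1765) = 5.0294.

Step 4 — take square root: d = √(5.0294) ≈ 2.2426.

d(x, mu) = √(5.0294) ≈ 2.2426


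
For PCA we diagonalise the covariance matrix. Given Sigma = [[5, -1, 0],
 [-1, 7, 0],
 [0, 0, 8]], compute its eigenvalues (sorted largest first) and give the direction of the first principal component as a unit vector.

Step 1 — characteristic polynomial p(λ) = det(λI - Sigma) = λ³ - tr·λ² + c_1·λ - det, where tr = trace, c_1 = sum of the principal 2×2 minors, det = det(Sigma):
  tr = 5 + 7 + 8 = 20,
  c_1 = (5·7 - (-1)²) + (5·8 - (0)²) + (7·8 - (0)²) = 34 + 40 + 56 = 130,
  det = 5·(7·8 - (0)²) - (-1)·((-1)·8 - (0)·(0)) + (0)·((-1)·(0) - 7·(0)) = 5·(56) - (-1)·(-8) + (0)·(0) = 272.
  So p(λ) = λ³ - 20λ² + 130λ - 272.
Step 2 — look for an integer root (rational root theorem: any rational root is an integer divisor of 272). Testing λ = 8:
  p(8) = 512 - 1280 + 1040 - 272 = 0  ✓
  Dividing out (λ - 8): p(λ) = (λ - 8)(λ² - 12λ + 34).
Step 3 — remaining eigenvalues from the quadratic λ² - 12λ + 34 = 0:
  Δ = 12² - 4·34 = 144 - 136 = 8,  λ = (12 ± √8)/2 = (12 ± 2.8284)/2 ≈ 7.4142 or 4.5858.
  Sorted: λ_1 = 8,  λ_2 = 7.4142,  λ_3 = 4.5858  (check: sum = 20 = tr ✓).

Step 4 — unit eigenvector for λ_1 = 8: v spans the null space of (Sigma - λ_1 I), whose rows are
  r_1 = (-3, -1, 0),  r_2 = (-1, -1, 0),  r_3 = (0, 0, 0).
  v is orthogonal to every row, so take v ∝ r_1 × r_2 = ((-1)·(0) - (0)·(-1), (0)·(-1) - (-3)·(0), (-3)·(-1) - (-1)·(-1)) = (0, 0, 2).
  Rescale (divide by 2): u = (0, 0, 1).
  ||u|| = √((0)² + (0)² + (1)²) = √(1) = 1,  v_1 = u/||u|| ≈ (0, 0, 1) (||v_1|| = 1).

λ_1 = 8,  λ_2 = 7.4142,  λ_3 = 4.5858;  v_1 ≈ (0, 0, 1)


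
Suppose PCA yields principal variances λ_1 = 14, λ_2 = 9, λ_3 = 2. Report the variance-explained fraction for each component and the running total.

Step 1 — total variance = trace(Sigma) = Σ λ_i = 14 + 9 + 2 = 25.

Step 2 — fraction explained by component i = λ_i / Σ λ:
  PC1: 14/25 = 0.56
  PC2: 9/25 = 0.36
  PC3: 2/25 = 0.08

Step 3 — cumulative fraction after k components = (λ_1 + ... + λ_k) / Σ λ:
  k = 1: 14/25 = 0.56
  k = 2: (14 + 9)/25 = 23/25 = 0.92
  k = 3: (14 + 9 + 2)/25 = 25/25 = 1

Summary (fraction, with percent):

explained: PC1 0.56 (56%), PC2 0.36 (36%), PC3 0.08 (8%);  cumulative: 0.56, 0.92, 1


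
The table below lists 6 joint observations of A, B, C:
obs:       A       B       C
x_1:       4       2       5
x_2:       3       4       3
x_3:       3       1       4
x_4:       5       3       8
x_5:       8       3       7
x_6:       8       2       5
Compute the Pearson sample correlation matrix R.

Step 1 — column means:
  mean(A) = (4 + 3 + 3 + 5 + 8 + 8) / 6 = 31/6 = 5.1667
  mean(B) = (2 + 4 + 1 + 3 + 3 + 2) / 6 = 15/6 = 2.5
  mean(C) = (5 + 3 + 4 + 8 + 7 + 5) / 6 = 32/6 = 5.3333

Step 2 — sample variances and covariances s[i,j] = (1/(n-1)) · Σ_k (x_{k,i} - mean_i) · (x_{k,j} - mean_j), with n-1 = 5:
  s[A,A] = ((-1.1667)·(-1.1667) + (-2.1667)·(-2.1667) + (-2.1667)·(-2.1667) + (-0.1667)·(-0.1667) + (2.8333)·(2.8333) + (2.8333)·(2.8333)) / 5 = 26.8333/5 = 5.3667
  s[A,B] = ((-1.1667)·(-0.5) + (-2.1667)·(1.5) + (-2.1667)·(-1.5) + (-0.1667)·(0.5) + (2.8333)·(0.5) + (2.8333)·(-0.5)) / 5 = 0.5/5 = 0.1
  s[A,C] = ((-1.1667)·(-0.3333) + (-2.1667)·(-2.3333) + (-2.1667)·(-1.3333) + (-0.1667)·(2.6667) + (2.8333)·(1.6667) + (2.8333)·(-0.3333)) / 5 = 11.6667/5 = 2.3333
  s[B,B] = ((-0.5)·(-0.5) + (1.5)·(1.5) + (-1.5)·(-1.5) + (0.5)·(0.5) + (0.5)·(0.5) + (-0.5)·(-0.5)) / 5 = 5.5/5 = 1.1
  s[B,C] = ((-0.5)·(-0.3333) + (1.5)·(-2.3333) + (-1.5)·(-1.3333) + (0.5)·(2.6667) + (0.5)·(1.6667) + (-0.5)·(-0.3333)) / 5 = 1/5 = 0.2
  s[C,C] = ((-0.3333)·(-0.3333) + (-2.3333)·(-2.3333) + (-1.3333)·(-1.3333) + (2.6667)·(2.6667) + (1.6667)·(1.6667) + (-0.3333)·(-0.3333)) / 5 = 17.3333/5 = 3.4667
  Sample standard deviations s_i = √(s[i,i]):
  s(A) = √(5.3667) = 2.3166
  s(B) = √(1.1) = 1.0488
  s(C) = √(3.4667) = 1.8619

Step 3 — r_{ij} = s_{ij} / (s_i · s_j):
  r[A,A] = 1 (diagonal).
  r[A,B] = 0.1 / (2.3166 · 1.0488) = 0.1 / 2.4297 = 0.0412
  r[A,C] = 2.3333 / (2.3166 · 1.8619) = 2.3333 / 4.3133 = 0.541
  r[B,B] = 1 (diagonal).
  r[B,C] = 0.2 / (1.0488 · 1.8619) = 0.2 / 1.9528 = 0.1024
  r[C,C] = 1 (diagonal).

R is symmetric with unit diagonal. Assembling:

R = [[1, 0.0412, 0.541],
 [0.0412, 1, 0.1024],
 [0.541, 0.1024, 1]]


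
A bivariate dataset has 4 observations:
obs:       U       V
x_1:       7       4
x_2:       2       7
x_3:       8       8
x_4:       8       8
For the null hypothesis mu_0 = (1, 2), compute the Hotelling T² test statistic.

Step 1 — sample mean vector:
  mean(U) = (7 + 2 + 8 + 8) / 4 = 25/4 = 6.25
  mean(V) = (4 + 7 + 8 + 8) / 4 = 27/4 = 6.75
  x̄ = (6.25, 6.75),  deviation x̄ - mu_0 = (6.25, 6.75) - (1, 2) = (5.25, 4.75).

Step 2 — sample covariance matrix, S[i,j] = (1/(n-1)) · Σ_k (x_{k,i} - mean_i) · (x_{k,j} - mean_j), divisor n-1 = 3:
  S[U,U] = ((0.75)·(0.75) + (-4.25)·(-4.25) + (1.75)·(1.75) + (1.75)·(1.75)) / 3 = 24.75/3 = 8.25
  S[U,V] = ((0.75)·(-2.75) + (-4.25)·(0.25) + (1.75)·(1.25) + (1.75)·(1.25)) / 3 = 1.25/3 = 0.4167
  S[V,V] = ((-2.75)·(-2.75) + (0.25)·(0.25) + (1.25)·(1.25) + (1.25)·(1.25)) / 3 = 10.75/3 = 3.5833
  S = [[8.25, 0.4167],
 [0.4167, 3.5833]].

Step 3 — invert S. det(S) = 8.25·3.5833 - (0.4167)² = 29.3889.
  S^{-1} = (1/det) · [[d, -b], [-b, a]] = [[0.1219, -0.0142],
 [-0.0142, 0.2807]].

Step 4 — quadratic form (x̄ - mu_0)^T · S^{-1} · (x̄ - mu_0):
  S^{-1} · (x̄ - mu_0) = (0.5728, 1.259),
  (x̄ - mu_0)^T · [...] = (5.25)·(0.5728) + (4.75)·(1.259) = 8.9872.

Step 5 — scale by n: T² = 4 · 8.9872 = 35.949.

T² ≈ 35.949


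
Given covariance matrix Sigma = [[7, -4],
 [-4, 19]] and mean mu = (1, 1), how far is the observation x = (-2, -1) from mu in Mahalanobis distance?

Step 1 — centre the observation: (x - mu) = (-3, -2).

Step 2 — invert Sigma. det(Sigma) = 7·19 - (-4)² = 117.
  Sigma^{-1} = (1/det) · [[d, -b], [-b, a]] = [[0.1624, 0.0342],
 [0.0342, 0.0598]].

Step 3 — form the quadratic (x - mu)^T · Sigma^{-1} · (x - mu):
  Sigma^{-1} · (x - mu) = (-0.5556, -0.2222).
  (x - mu)^T · [Sigma^{-1} · (x - mu)] = (-3)·(-0.5556) + (-2)·(-0.2222) = 2.1111.

Step 4 — take square root: d = √(2.1111) ≈ 1.453.

d(x, mu) = √(2.1111) ≈ 1.453


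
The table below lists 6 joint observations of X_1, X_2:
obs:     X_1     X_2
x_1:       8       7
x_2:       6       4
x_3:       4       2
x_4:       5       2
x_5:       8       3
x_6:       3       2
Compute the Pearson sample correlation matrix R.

Step 1 — column means:
  mean(X_1) = (8 + 6 + 4 + 5 + 8 + 3) / 6 = 34/6 = 5.6667
  mean(X_2) = (7 + 4 + 2 + 2 + 3 + 2) / 6 = 20/6 = 3.3333

Step 2 — sample variances and covariances s[i,j] = (1/(n-1)) · Σ_k (x_{k,i} - mean_i) · (x_{k,j} - mean_j), with n-1 = 5:
  s[X_1,X_1] = ((2.3333)·(2.3333) + (0.3333)·(0.3333) + (-1.6667)·(-1.6667) + (-0.6667)·(-0.6667) + (2.3333)·(2.3333) + (-2.6667)·(-2.6667)) / 5 = 21.3333/5 = 4.2667
  s[X_1,X_2] = ((2.3333)·(3.6667) + (0.3333)·(0.6667) + (-1.6667)·(-1.3333) + (-0.6667)·(-1.3333) + (2.3333)·(-0.3333) + (-2.6667)·(-1.3333)) / 5 = 14.6667/5 = 2.9333
  s[X_2,X_2] = ((3.6667)·(3.6667) + (0.6667)·(0.6667) + (-1.3333)·(-1.3333) + (-1.3333)·(-1.3333) + (-0.3333)·(-0.3333) + (-1.3333)·(-1.3333)) / 5 = 19.3333/5 = 3.8667
  Sample standard deviations s_i = √(s[i,i]):
  s(X_1) = √(4.2667) = 2.0656
  s(X_2) = √(3.8667) = 1.9664

Step 3 — r_{ij} = s_{ij} / (s_i · s_j):
  r[X_1,X_1] = 1 (diagonal).
  r[X_1,X_2] = 2.9333 / (2.0656 · 1.9664) = 2.9333 / 4.0617 = 0.7222
  r[X_2,X_2] = 1 (diagonal).

R is symmetric with unit diagonal. Assembling:

R = [[1, 0.7222],
 [0.7222, 1]]


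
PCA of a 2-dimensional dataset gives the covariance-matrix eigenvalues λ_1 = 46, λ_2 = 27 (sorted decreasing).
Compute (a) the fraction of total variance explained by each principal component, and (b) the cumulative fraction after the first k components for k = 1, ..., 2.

Step 1 — total variance = trace(Sigma) = Σ λ_i = 46 + 27 = 73.

Step 2 — fraction explained by component i = λ_i / Σ λ:
  PC1: 46/73 = 0.6301
  PC2: 27/73 = 0.3699

Step 3 — cumulative fraction after k components = (λ_1 + ... + λ_k) / Σ λ:
  k = 1: 46/73 = 0.6301
  k = 2: (46 + 27)/73 = 73/73 = 1

Summary (fraction, with percent):

explained: PC1 0.6301 (63.01%), PC2 0.3699 (36.99%);  cumulative: 0.6301, 1
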